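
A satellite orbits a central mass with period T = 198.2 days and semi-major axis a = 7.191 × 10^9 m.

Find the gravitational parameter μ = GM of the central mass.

Convert to SI: T = 198.2 days = 1.71245e+07 s.
GM = 4π² · a³ / T².
GM = 4π² · (7.191e+09)³ / (1.71245e+07)² m³/s² ≈ 5.006e+16 m³/s² = 5.006 × 10^16 m³/s².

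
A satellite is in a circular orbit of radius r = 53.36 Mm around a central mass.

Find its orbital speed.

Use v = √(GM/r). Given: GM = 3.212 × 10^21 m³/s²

Convert to SI: r = 53.36 Mm = 5.336e+07 m.
For a circular orbit, gravity supplies the centripetal force, so v = √(GM / r).
v = √(3.212e+21 / 5.336e+07) m/s ≈ 7.759e+06 m/s = 7759 km/s.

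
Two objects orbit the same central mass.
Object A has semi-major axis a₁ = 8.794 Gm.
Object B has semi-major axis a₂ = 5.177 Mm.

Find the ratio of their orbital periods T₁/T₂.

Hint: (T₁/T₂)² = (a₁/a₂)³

Convert to SI: a₁ = 8.794 Gm = 8.794e+09 m; a₂ = 5.177 Mm = 5.177e+06 m.
From Kepler's third law, (T₁/T₂)² = (a₁/a₂)³, so T₁/T₂ = (a₁/a₂)^(3/2).
a₁/a₂ = 8.794e+09 / 5.177e+06 = 1698.67.
T₁/T₂ = (1698.67)^(3/2) ≈ 7.001e+04.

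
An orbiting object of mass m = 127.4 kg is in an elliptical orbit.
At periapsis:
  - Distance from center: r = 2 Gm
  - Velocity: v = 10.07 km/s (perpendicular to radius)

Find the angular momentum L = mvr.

Convert to SI: r = 2 Gm = 2e+09 m; v = 10.07 km/s = 10070 m/s.
Since v is perpendicular to r, L = m · v · r.
L = 127.4 · 10070 · 2e+09 kg·m²/s ≈ 2.566e+15 kg·m²/s.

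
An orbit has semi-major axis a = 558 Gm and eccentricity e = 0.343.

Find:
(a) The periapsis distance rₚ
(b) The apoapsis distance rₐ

Convert to SI: a = 558 Gm = 5.58e+11 m.
(a) rₚ = a(1 − e) = 5.58e+11 · (1 − 0.343) = 5.58e+11 · 0.657 ≈ 3.666e+11 m = 366.6 Gm.
(b) rₐ = a(1 + e) = 5.58e+11 · (1 + 0.343) = 5.58e+11 · 1.343 ≈ 7.494e+11 m = 749.4 Gm.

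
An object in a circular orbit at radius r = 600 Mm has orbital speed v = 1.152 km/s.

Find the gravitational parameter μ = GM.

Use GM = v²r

Convert to SI: r = 600 Mm = 6e+08 m; v = 1.152 km/s = 1152 m/s.
For a circular orbit v² = GM/r, so GM = v² · r.
GM = (1152)² · 6e+08 m³/s² ≈ 7.963e+14 m³/s² = 7.963 × 10^14 m³/s².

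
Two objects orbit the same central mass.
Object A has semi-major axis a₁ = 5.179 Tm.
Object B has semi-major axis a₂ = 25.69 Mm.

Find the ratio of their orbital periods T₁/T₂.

Convert to SI: a₁ = 5.179 Tm = 5.179e+12 m; a₂ = 25.69 Mm = 2.569e+07 m.
From Kepler's third law, (T₁/T₂)² = (a₁/a₂)³, so T₁/T₂ = (a₁/a₂)^(3/2).
a₁/a₂ = 5.179e+12 / 2.569e+07 = 201596.
T₁/T₂ = (201596)^(3/2) ≈ 9.052e+07.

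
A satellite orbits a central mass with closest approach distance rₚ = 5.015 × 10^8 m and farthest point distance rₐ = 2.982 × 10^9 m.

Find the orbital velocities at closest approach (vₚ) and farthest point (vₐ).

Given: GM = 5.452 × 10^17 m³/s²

Use the vis-viva equation v² = GM(2/r − 1/a) with a = (rₚ + rₐ)/2 = (5.015e+08 + 2.982e+09)/2 = 1.74175e+09 m.
vₚ = √(GM · (2/rₚ − 1/a)) = √(5.452e+17 · (2/5.015e+08 − 1/1.74175e+09)) m/s ≈ 4.314e+04 m/s = 43.14 km/s.
vₐ = √(GM · (2/rₐ − 1/a)) = √(5.452e+17 · (2/2.982e+09 − 1/1.74175e+09)) m/s ≈ 7255 m/s = 7.255 km/s.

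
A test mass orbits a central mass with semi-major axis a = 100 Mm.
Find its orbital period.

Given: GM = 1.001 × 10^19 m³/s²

Convert to SI: a = 100 Mm = 1e+08 m.
Kepler's third law: T = 2π √(a³ / GM).
Substituting a = 1e+08 m and GM = 1.001e+19 m³/s²:
T = 2π √((1e+08)³ / 1.001e+19) s
T ≈ 1986 s = 33.1 minutes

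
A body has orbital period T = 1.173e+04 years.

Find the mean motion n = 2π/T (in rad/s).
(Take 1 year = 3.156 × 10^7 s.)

Convert to SI: T = 1.173e+04 years = 3.70199e+11 s.
n = 2π / T.
n = 2π / 3.70199e+11 s ≈ 1.697e-11 rad/s.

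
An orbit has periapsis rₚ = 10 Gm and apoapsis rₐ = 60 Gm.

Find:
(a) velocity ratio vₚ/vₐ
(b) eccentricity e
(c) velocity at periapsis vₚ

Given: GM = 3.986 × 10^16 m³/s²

Convert to SI: rₚ = 10 Gm = 1e+10 m; rₐ = 60 Gm = 6e+10 m.
(a) Conservation of angular momentum (rₚvₚ = rₐvₐ) gives vₚ/vₐ = rₐ/rₚ = 6e+10/1e+10 ≈ 6
(b) e = (rₐ − rₚ)/(rₐ + rₚ) = (6e+10 − 1e+10)/(6e+10 + 1e+10) ≈ 0.7143
(c) With a = (rₚ + rₐ)/2 = 3.5e+10 m, vₚ = √(GM (2/rₚ − 1/a)) = √(3.986e+16 · (2/1e+10 − 1/3.5e+10)) m/s ≈ 2614 m/s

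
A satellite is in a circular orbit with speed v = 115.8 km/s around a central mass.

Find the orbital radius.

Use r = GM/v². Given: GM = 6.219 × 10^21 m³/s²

Convert to SI: v = 115.8 km/s = 115800 m/s.
For a circular orbit, v² = GM / r, so r = GM / v².
r = 6.219e+21 / (115800)² m ≈ 4.638e+11 m = 4.638 × 10^11 m.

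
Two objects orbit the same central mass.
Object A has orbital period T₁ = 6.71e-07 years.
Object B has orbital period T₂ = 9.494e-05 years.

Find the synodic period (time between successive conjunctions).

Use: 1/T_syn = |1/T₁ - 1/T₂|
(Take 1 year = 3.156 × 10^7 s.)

Convert to SI: T₁ = 6.71e-07 years = 21.1768 s; T₂ = 9.494e-05 years = 2996.31 s.
T_syn = |T₁ · T₂ / (T₁ − T₂)|.
T_syn = |21.1768 · 2996.31 / (21.1768 − 2996.31)| s ≈ 21.33 s = 6.758e-07 years.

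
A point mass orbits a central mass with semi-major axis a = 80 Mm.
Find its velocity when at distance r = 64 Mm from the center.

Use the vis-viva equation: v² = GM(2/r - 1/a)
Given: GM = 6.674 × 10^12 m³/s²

Convert to SI: a = 80 Mm = 8e+07 m; r = 64 Mm = 6.4e+07 m.
Vis-viva: v = √(GM · (2/r − 1/a)).
2/r − 1/a = 2/6.4e+07 − 1/8e+07 = 1.875e-08 m⁻¹.
v = √(6.674e+12 · 1.875e-08) m/s ≈ 353.7 m/s = 353.7 m/s.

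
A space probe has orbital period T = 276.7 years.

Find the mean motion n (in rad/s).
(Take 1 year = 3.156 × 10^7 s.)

Convert to SI: T = 276.7 years = 8.73265e+09 s.
n = 2π / T.
n = 2π / 8.73265e+09 s ≈ 7.195e-10 rad/s.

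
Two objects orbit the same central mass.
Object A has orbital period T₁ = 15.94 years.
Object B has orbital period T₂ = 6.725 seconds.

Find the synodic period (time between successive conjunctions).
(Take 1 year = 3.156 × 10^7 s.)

Convert to SI: T₁ = 15.94 years = 5.03066e+08 s.
T_syn = |T₁ · T₂ / (T₁ − T₂)|.
T_syn = |5.03066e+08 · 6.725 / (5.03066e+08 − 6.725)| s ≈ 6.725 s = 6.725 seconds.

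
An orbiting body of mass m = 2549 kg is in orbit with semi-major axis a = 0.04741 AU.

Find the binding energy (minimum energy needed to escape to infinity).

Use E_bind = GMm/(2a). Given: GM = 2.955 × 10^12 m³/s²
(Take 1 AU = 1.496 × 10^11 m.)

Convert to SI: a = 0.04741 AU = 7.09254e+09 m.
Total orbital energy is E = −GMm/(2a); binding energy is E_bind = −E = GMm/(2a).
E_bind = 2.955e+12 · 2549 / (2 · 7.09254e+09) J ≈ 5.31e+05 J = 531 kJ.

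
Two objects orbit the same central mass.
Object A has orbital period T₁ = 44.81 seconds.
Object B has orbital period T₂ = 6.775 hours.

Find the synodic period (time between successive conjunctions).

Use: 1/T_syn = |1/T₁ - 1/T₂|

Convert to SI: T₂ = 6.775 hours = 24390 s.
T_syn = |T₁ · T₂ / (T₁ − T₂)|.
T_syn = |44.81 · 24390 / (44.81 − 24390)| s ≈ 44.89 s = 44.89 seconds.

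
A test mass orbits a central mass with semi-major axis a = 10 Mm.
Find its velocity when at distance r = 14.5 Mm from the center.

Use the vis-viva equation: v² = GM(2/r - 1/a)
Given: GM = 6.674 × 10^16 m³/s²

Convert to SI: a = 10 Mm = 1e+07 m; r = 14.5 Mm = 1.45e+07 m.
Vis-viva: v = √(GM · (2/r − 1/a)).
2/r − 1/a = 2/1.45e+07 − 1/1e+07 = 3.7931e-08 m⁻¹.
v = √(6.674e+16 · 3.7931e-08) m/s ≈ 5.031e+04 m/s = 50.31 km/s.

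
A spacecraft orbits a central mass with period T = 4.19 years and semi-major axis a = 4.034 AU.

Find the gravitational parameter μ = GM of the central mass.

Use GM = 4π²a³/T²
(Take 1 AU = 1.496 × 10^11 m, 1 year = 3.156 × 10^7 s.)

Convert to SI: T = 4.19 years = 1.32236e+08 s; a = 4.034 AU = 6.03486e+11 m.
GM = 4π² · a³ / T².
GM = 4π² · (6.03486e+11)³ / (1.32236e+08)² m³/s² ≈ 4.962e+20 m³/s² = 4.962 × 10^20 m³/s².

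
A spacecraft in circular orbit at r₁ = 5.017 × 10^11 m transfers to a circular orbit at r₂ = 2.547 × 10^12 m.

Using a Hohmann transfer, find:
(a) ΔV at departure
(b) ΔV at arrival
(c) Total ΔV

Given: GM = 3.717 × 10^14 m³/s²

Transfer semi-major axis: a_t = (r₁ + r₂)/2 = (5.017e+11 + 2.547e+12)/2 = 1.52435e+12 m.
Circular speeds: v₁ = √(GM/r₁) = 27.2191 m/s, v₂ = √(GM/r₂) = 12.0804 m/s.
Transfer speeds (vis-viva v² = GM(2/r − 1/a_t)): v₁ᵗ = 35.1841 m/s, v₂ᵗ = 6.93045 m/s.
(a) ΔV₁ = |v₁ᵗ − v₁| ≈ 7.965 m/s = 7.965 m/s.
(b) ΔV₂ = |v₂ − v₂ᵗ| ≈ 5.15 m/s = 5.15 m/s.
(c) ΔV_total = ΔV₁ + ΔV₂ ≈ 13.11 m/s = 13.11 m/s.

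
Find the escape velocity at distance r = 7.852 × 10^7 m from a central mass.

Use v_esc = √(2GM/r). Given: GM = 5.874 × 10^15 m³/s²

Escape velocity comes from setting total energy to zero: ½v² − GM/r = 0 ⇒ v_esc = √(2GM / r).
v_esc = √(2 · 5.874e+15 / 7.852e+07) m/s ≈ 1.223e+04 m/s = 12.23 km/s.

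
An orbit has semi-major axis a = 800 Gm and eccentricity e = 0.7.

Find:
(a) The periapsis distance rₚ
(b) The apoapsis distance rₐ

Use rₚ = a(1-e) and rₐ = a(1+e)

Convert to SI: a = 800 Gm = 8e+11 m.
(a) rₚ = a(1 − e) = 8e+11 · (1 − 0.7) = 8e+11 · 0.3 ≈ 2.4e+11 m = 240 Gm.
(b) rₐ = a(1 + e) = 8e+11 · (1 + 0.7) = 8e+11 · 1.7 ≈ 1.36e+12 m = 1.36 Tm.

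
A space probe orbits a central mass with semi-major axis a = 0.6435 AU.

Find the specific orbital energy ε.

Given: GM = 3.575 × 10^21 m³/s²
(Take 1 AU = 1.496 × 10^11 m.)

Convert to SI: a = 0.6435 AU = 9.62676e+10 m.
ε = −GM / (2a).
ε = −3.575e+21 / (2 · 9.62676e+10) J/kg ≈ -1.857e+10 J/kg = -18.57 GJ/kg.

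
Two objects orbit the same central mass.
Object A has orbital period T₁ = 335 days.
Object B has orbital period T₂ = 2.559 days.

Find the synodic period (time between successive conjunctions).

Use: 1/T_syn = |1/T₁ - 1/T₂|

Convert to SI: T₁ = 335 days = 2.8944e+07 s; T₂ = 2.559 days = 221098 s.
T_syn = |T₁ · T₂ / (T₁ − T₂)|.
T_syn = |2.8944e+07 · 221098 / (2.8944e+07 − 221098)| s ≈ 2.228e+05 s = 2.579 days.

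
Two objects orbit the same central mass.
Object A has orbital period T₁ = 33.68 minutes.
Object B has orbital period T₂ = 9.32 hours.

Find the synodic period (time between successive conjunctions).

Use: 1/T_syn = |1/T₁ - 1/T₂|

Convert to SI: T₁ = 33.68 minutes = 2020.8 s; T₂ = 9.32 hours = 33552 s.
T_syn = |T₁ · T₂ / (T₁ − T₂)|.
T_syn = |2020.8 · 33552 / (2020.8 − 33552)| s ≈ 2150 s = 35.84 minutes.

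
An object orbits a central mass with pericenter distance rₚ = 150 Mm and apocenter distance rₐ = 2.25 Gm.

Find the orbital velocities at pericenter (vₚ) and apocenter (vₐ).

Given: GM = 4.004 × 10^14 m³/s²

Convert to SI: rₚ = 150 Mm = 1.5e+08 m; rₐ = 2.25 Gm = 2.25e+09 m.
Use the vis-viva equation v² = GM(2/r − 1/a) with a = (rₚ + rₐ)/2 = (1.5e+08 + 2.25e+09)/2 = 1.2e+09 m.
vₚ = √(GM · (2/rₚ − 1/a)) = √(4.004e+14 · (2/1.5e+08 − 1/1.2e+09)) m/s ≈ 2237 m/s = 2.237 km/s.
vₐ = √(GM · (2/rₐ − 1/a)) = √(4.004e+14 · (2/2.25e+09 − 1/1.2e+09)) m/s ≈ 149.1 m/s = 149.1 m/s.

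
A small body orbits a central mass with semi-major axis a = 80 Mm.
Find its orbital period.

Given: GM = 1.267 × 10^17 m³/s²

Convert to SI: a = 80 Mm = 8e+07 m.
Kepler's third law: T = 2π √(a³ / GM).
Substituting a = 8e+07 m and GM = 1.267e+17 m³/s²:
T = 2π √((8e+07)³ / 1.267e+17) s
T ≈ 1.263e+04 s = 3.509 hours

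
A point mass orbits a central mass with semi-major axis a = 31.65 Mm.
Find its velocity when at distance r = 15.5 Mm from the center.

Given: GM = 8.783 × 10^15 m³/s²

Convert to SI: a = 31.65 Mm = 3.165e+07 m; r = 15.5 Mm = 1.55e+07 m.
Vis-viva: v = √(GM · (2/r − 1/a)).
2/r − 1/a = 2/1.55e+07 − 1/3.165e+07 = 9.74367e-08 m⁻¹.
v = √(8.783e+15 · 9.74367e-08) m/s ≈ 2.925e+04 m/s = 29.25 km/s.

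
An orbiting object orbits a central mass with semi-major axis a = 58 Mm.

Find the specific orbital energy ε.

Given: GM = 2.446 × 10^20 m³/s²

Convert to SI: a = 58 Mm = 5.8e+07 m.
ε = −GM / (2a).
ε = −2.446e+20 / (2 · 5.8e+07) J/kg ≈ -2.109e+12 J/kg = -2109 GJ/kg.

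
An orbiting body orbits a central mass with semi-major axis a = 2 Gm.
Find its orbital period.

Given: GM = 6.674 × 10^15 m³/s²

Convert to SI: a = 2 Gm = 2e+09 m.
Kepler's third law: T = 2π √(a³ / GM).
Substituting a = 2e+09 m and GM = 6.674e+15 m³/s²:
T = 2π √((2e+09)³ / 6.674e+15) s
T ≈ 6.879e+06 s = 79.62 days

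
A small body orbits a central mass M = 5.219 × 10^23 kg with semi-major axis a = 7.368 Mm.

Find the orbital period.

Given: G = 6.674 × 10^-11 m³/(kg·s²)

Convert to SI: a = 7.368 Mm = 7.368e+06 m.
GM = G · M = 6.674e-11 · 5.219e+23 = 3.48316e+13 m³/s².
Kepler's third law: T = 2π √(a³ / GM).
Substituting a = 7.368e+06 m and GM = 3.48316e+13 m³/s²:
T = 2π √((7.368e+06)³ / 3.48316e+13) s
T ≈ 2.129e+04 s = 5.914 hours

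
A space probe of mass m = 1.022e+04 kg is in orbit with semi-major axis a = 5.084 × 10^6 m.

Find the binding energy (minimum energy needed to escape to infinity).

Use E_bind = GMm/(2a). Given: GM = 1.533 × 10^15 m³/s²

Total orbital energy is E = −GMm/(2a); binding energy is E_bind = −E = GMm/(2a).
E_bind = 1.533e+15 · 1.022e+04 / (2 · 5.084e+06) J ≈ 1.541e+12 J = 1.541 TJ.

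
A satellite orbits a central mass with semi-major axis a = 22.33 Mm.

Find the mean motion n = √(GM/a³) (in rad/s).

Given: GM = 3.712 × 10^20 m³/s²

Convert to SI: a = 22.33 Mm = 2.233e+07 m.
n = √(GM / a³).
n = √(3.712e+20 / (2.233e+07)³) rad/s ≈ 0.1826 rad/s.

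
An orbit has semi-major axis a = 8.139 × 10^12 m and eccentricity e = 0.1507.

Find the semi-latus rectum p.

p = a (1 − e²).
p = 8.139e+12 · (1 − (0.1507)²) = 8.139e+12 · 0.97729 ≈ 7.954e+12 m = 7.954 × 10^12 m.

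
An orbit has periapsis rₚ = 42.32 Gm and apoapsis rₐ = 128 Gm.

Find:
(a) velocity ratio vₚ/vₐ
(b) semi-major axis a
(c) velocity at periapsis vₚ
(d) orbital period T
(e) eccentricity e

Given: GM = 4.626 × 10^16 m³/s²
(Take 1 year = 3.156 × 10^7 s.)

Convert to SI: rₚ = 42.32 Gm = 4.232e+10 m; rₐ = 128 Gm = 1.28e+11 m.
(a) Conservation of angular momentum (rₚvₚ = rₐvₐ) gives vₚ/vₐ = rₐ/rₚ = 1.28e+11/4.232e+10 ≈ 3.025
(b) a = (rₚ + rₐ)/2 = (4.232e+10 + 1.28e+11)/2 ≈ 8.516e+10 m
(c) With a = (rₚ + rₐ)/2 = 8.516e+10 m, vₚ = √(GM (2/rₚ − 1/a)) = √(4.626e+16 · (2/4.232e+10 − 1/8.516e+10)) m/s ≈ 1282 m/s
(d) With a = (rₚ + rₐ)/2 = 8.516e+10 m, T = 2π √(a³/GM) = 2π √((8.516e+10)³/4.626e+16) s ≈ 7.26e+08 s
(e) e = (rₐ − rₚ)/(rₐ + rₚ) = (1.28e+11 − 4.232e+10)/(1.28e+11 + 4.232e+10) ≈ 0.5031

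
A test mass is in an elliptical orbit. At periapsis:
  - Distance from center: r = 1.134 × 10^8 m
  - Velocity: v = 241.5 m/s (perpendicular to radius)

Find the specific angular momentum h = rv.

With v perpendicular to r, h = r · v.
h = 1.134e+08 · 241.5 m²/s ≈ 2.739e+10 m²/s.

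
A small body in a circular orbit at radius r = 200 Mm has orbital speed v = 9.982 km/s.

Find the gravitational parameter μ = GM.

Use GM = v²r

Convert to SI: r = 200 Mm = 2e+08 m; v = 9.982 km/s = 9982 m/s.
For a circular orbit v² = GM/r, so GM = v² · r.
GM = (9982)² · 2e+08 m³/s² ≈ 1.993e+16 m³/s² = 1.993 × 10^16 m³/s².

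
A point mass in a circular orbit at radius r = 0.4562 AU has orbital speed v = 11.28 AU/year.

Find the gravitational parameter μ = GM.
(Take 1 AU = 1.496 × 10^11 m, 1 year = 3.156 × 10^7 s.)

Convert to SI: r = 0.4562 AU = 6.82475e+10 m; v = 11.28 AU/year = 53469.2 m/s.
For a circular orbit v² = GM/r, so GM = v² · r.
GM = (53469.2)² · 6.82475e+10 m³/s² ≈ 1.951e+20 m³/s² = 1.951 × 10^20 m³/s².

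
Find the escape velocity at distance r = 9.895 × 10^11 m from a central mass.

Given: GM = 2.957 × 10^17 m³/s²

Escape velocity comes from setting total energy to zero: ½v² − GM/r = 0 ⇒ v_esc = √(2GM / r).
v_esc = √(2 · 2.957e+17 / 9.895e+11) m/s ≈ 773.1 m/s = 773.1 m/s.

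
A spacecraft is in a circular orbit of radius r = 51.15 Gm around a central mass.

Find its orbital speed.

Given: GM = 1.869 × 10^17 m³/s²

Convert to SI: r = 51.15 Gm = 5.115e+10 m.
For a circular orbit, gravity supplies the centripetal force, so v = √(GM / r).
v = √(1.869e+17 / 5.115e+10) m/s ≈ 1912 m/s = 1.912 km/s.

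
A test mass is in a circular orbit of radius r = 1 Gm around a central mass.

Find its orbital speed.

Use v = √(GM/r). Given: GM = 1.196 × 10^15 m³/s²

Convert to SI: r = 1 Gm = 1e+09 m.
For a circular orbit, gravity supplies the centripetal force, so v = √(GM / r).
v = √(1.196e+15 / 1e+09) m/s ≈ 1094 m/s = 1.094 km/s.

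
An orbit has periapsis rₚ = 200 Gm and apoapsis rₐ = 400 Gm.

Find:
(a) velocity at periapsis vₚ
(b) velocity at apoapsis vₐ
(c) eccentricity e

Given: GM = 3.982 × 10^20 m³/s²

Convert to SI: rₚ = 200 Gm = 2e+11 m; rₐ = 400 Gm = 4e+11 m.
(a) With a = (rₚ + rₐ)/2 = 3e+11 m, vₚ = √(GM (2/rₚ − 1/a)) = √(3.982e+20 · (2/2e+11 − 1/3e+11)) m/s ≈ 5.152e+04 m/s
(b) With a = (rₚ + rₐ)/2 = 3e+11 m, vₐ = √(GM (2/rₐ − 1/a)) = √(3.982e+20 · (2/4e+11 − 1/3e+11)) m/s ≈ 2.576e+04 m/s
(c) e = (rₐ − rₚ)/(rₐ + rₚ) = (4e+11 − 2e+11)/(4e+11 + 2e+11) ≈ 0.3333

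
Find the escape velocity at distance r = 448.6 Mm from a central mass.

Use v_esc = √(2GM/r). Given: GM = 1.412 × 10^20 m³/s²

Convert to SI: r = 448.6 Mm = 4.486e+08 m.
Escape velocity comes from setting total energy to zero: ½v² − GM/r = 0 ⇒ v_esc = √(2GM / r).
v_esc = √(2 · 1.412e+20 / 4.486e+08) m/s ≈ 7.934e+05 m/s = 793.4 km/s.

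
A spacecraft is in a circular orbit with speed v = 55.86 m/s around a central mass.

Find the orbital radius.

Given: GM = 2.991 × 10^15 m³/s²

For a circular orbit, v² = GM / r, so r = GM / v².
r = 2.991e+15 / (55.86)² m ≈ 9.585e+11 m = 9.585 × 10^11 m.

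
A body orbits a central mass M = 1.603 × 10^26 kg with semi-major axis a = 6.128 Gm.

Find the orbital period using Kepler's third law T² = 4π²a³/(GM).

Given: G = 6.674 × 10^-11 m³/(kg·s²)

Convert to SI: a = 6.128 Gm = 6.128e+09 m.
GM = G · M = 6.674e-11 · 1.603e+26 = 1.06984e+16 m³/s².
Kepler's third law: T = 2π √(a³ / GM).
Substituting a = 6.128e+09 m and GM = 1.06984e+16 m³/s²:
T = 2π √((6.128e+09)³ / 1.06984e+16) s
T ≈ 2.914e+07 s = 337.3 days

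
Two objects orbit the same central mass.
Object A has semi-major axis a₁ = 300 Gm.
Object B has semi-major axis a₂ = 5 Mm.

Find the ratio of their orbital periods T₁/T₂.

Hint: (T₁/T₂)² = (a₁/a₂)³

Convert to SI: a₁ = 300 Gm = 3e+11 m; a₂ = 5 Mm = 5e+06 m.
From Kepler's third law, (T₁/T₂)² = (a₁/a₂)³, so T₁/T₂ = (a₁/a₂)^(3/2).
a₁/a₂ = 3e+11 / 5e+06 = 60000.
T₁/T₂ = (60000)^(3/2) ≈ 1.47e+07.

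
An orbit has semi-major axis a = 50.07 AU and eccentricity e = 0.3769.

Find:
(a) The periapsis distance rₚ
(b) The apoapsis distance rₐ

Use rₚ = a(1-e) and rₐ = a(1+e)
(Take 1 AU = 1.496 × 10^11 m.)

Convert to SI: a = 50.07 AU = 7.49047e+12 m.
(a) rₚ = a(1 − e) = 7.49047e+12 · (1 − 0.3769) = 7.49047e+12 · 0.6231 ≈ 4.667e+12 m = 31.2 AU.
(b) rₐ = a(1 + e) = 7.49047e+12 · (1 + 0.3769) = 7.49047e+12 · 1.3769 ≈ 1.031e+13 m = 68.94 AU.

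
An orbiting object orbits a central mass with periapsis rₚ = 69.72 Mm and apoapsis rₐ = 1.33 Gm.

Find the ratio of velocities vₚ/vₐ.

Convert to SI: rₚ = 69.72 Mm = 6.972e+07 m; rₐ = 1.33 Gm = 1.33e+09 m.
Conservation of angular momentum gives rₚvₚ = rₐvₐ, so vₚ/vₐ = rₐ/rₚ.
vₚ/vₐ = 1.33e+09 / 6.972e+07 ≈ 19.08.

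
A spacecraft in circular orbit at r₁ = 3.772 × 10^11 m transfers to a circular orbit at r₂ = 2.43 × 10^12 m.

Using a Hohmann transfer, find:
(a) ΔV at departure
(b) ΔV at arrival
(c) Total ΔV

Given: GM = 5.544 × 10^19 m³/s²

Transfer semi-major axis: a_t = (r₁ + r₂)/2 = (3.772e+11 + 2.43e+12)/2 = 1.4036e+12 m.
Circular speeds: v₁ = √(GM/r₁) = 12123.4 m/s, v₂ = √(GM/r₂) = 4776.49 m/s.
Transfer speeds (vis-viva v² = GM(2/r − 1/a_t)): v₁ᵗ = 15951.7 m/s, v₂ᵗ = 2476.13 m/s.
(a) ΔV₁ = |v₁ᵗ − v₁| ≈ 3828 m/s = 3.828 km/s.
(b) ΔV₂ = |v₂ − v₂ᵗ| ≈ 2300 m/s = 2.3 km/s.
(c) ΔV_total = ΔV₁ + ΔV₂ ≈ 6129 m/s = 6.129 km/s.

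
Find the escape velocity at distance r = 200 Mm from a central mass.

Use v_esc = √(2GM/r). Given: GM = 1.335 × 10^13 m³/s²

Convert to SI: r = 200 Mm = 2e+08 m.
Escape velocity comes from setting total energy to zero: ½v² − GM/r = 0 ⇒ v_esc = √(2GM / r).
v_esc = √(2 · 1.335e+13 / 2e+08) m/s ≈ 365.4 m/s = 365.4 m/s.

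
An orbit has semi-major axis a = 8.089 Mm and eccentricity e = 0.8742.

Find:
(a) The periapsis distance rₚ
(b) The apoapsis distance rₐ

Convert to SI: a = 8.089 Mm = 8.089e+06 m.
(a) rₚ = a(1 − e) = 8.089e+06 · (1 − 0.8742) = 8.089e+06 · 0.1258 ≈ 1.018e+06 m = 1.018 Mm.
(b) rₐ = a(1 + e) = 8.089e+06 · (1 + 0.8742) = 8.089e+06 · 1.8742 ≈ 1.516e+07 m = 15.16 Mm.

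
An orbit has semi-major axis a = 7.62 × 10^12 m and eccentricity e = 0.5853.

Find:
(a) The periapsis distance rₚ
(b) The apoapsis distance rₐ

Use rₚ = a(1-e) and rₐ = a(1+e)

(a) rₚ = a(1 − e) = 7.62e+12 · (1 − 0.5853) = 7.62e+12 · 0.4147 ≈ 3.16e+12 m = 3.16 × 10^12 m.
(b) rₐ = a(1 + e) = 7.62e+12 · (1 + 0.5853) = 7.62e+12 · 1.5853 ≈ 1.208e+13 m = 1.208 × 10^13 m.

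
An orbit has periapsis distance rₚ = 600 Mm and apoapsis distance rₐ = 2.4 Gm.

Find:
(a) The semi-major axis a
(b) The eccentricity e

Convert to SI: rₚ = 600 Mm = 6e+08 m; rₐ = 2.4 Gm = 2.4e+09 m.
(a) a = (rₚ + rₐ) / 2 = (6e+08 + 2.4e+09) / 2 ≈ 1.5e+09 m = 1.5 Gm.
(b) e = (rₐ − rₚ) / (rₐ + rₚ) = (2.4e+09 − 6e+08) / (2.4e+09 + 6e+08) ≈ 0.6.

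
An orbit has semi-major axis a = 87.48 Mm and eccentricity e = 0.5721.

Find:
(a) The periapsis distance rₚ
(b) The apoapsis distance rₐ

Convert to SI: a = 87.48 Mm = 8.748e+07 m.
(a) rₚ = a(1 − e) = 8.748e+07 · (1 − 0.5721) = 8.748e+07 · 0.4279 ≈ 3.743e+07 m = 37.43 Mm.
(b) rₐ = a(1 + e) = 8.748e+07 · (1 + 0.5721) = 8.748e+07 · 1.5721 ≈ 1.375e+08 m = 137.5 Mm.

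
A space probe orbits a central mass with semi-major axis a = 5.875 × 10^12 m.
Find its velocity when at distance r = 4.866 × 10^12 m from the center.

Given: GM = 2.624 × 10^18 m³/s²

Vis-viva: v = √(GM · (2/r − 1/a)).
2/r − 1/a = 2/4.866e+12 − 1/5.875e+12 = 2.40802e-13 m⁻¹.
v = √(2.624e+18 · 2.40802e-13) m/s ≈ 794.9 m/s = 794.9 m/s.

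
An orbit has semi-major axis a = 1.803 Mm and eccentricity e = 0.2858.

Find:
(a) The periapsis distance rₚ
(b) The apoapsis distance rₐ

Convert to SI: a = 1.803 Mm = 1.803e+06 m.
(a) rₚ = a(1 − e) = 1.803e+06 · (1 − 0.2858) = 1.803e+06 · 0.7142 ≈ 1.288e+06 m = 1.288 Mm.
(b) rₐ = a(1 + e) = 1.803e+06 · (1 + 0.2858) = 1.803e+06 · 1.2858 ≈ 2.318e+06 m = 2.318 Mm.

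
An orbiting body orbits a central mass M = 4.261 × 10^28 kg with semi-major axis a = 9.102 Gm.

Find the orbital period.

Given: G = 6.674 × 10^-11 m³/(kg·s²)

Convert to SI: a = 9.102 Gm = 9.102e+09 m.
GM = G · M = 6.674e-11 · 4.261e+28 = 2.84379e+18 m³/s².
Kepler's third law: T = 2π √(a³ / GM).
Substituting a = 9.102e+09 m and GM = 2.84379e+18 m³/s²:
T = 2π √((9.102e+09)³ / 2.84379e+18) s
T ≈ 3.235e+06 s = 37.45 days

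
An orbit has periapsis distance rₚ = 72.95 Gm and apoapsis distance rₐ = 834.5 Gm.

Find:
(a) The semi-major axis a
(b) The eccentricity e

Convert to SI: rₚ = 72.95 Gm = 7.295e+10 m; rₐ = 834.5 Gm = 8.345e+11 m.
(a) a = (rₚ + rₐ) / 2 = (7.295e+10 + 8.345e+11) / 2 ≈ 4.537e+11 m = 453.7 Gm.
(b) e = (rₐ − rₚ) / (rₐ + rₚ) = (8.345e+11 − 7.295e+10) / (8.345e+11 + 7.295e+10) ≈ 0.8392.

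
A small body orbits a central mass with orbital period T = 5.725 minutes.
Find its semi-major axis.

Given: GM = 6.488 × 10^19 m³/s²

Convert to SI: T = 5.725 minutes = 343.5 s.
Invert Kepler's third law: a = (GM · T² / (4π²))^(1/3).
Substituting T = 343.5 s and GM = 6.488e+19 m³/s²:
a = (6.488e+19 · (343.5)² / (4π²))^(1/3) m
a ≈ 5.788e+07 m = 57.88 Mm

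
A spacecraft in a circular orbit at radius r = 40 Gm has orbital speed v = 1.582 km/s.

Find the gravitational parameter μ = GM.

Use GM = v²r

Convert to SI: r = 40 Gm = 4e+10 m; v = 1.582 km/s = 1582 m/s.
For a circular orbit v² = GM/r, so GM = v² · r.
GM = (1582)² · 4e+10 m³/s² ≈ 1.001e+17 m³/s² = 1.001 × 10^17 m³/s².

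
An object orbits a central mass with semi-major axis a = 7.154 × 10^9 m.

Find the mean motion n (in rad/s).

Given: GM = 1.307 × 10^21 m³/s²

n = √(GM / a³).
n = √(1.307e+21 / (7.154e+09)³) rad/s ≈ 5.975e-05 rad/s.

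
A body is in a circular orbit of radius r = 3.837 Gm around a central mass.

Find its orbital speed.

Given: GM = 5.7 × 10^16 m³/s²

Convert to SI: r = 3.837 Gm = 3.837e+09 m.
For a circular orbit, gravity supplies the centripetal force, so v = √(GM / r).
v = √(5.7e+16 / 3.837e+09) m/s ≈ 3854 m/s = 3.854 km/s.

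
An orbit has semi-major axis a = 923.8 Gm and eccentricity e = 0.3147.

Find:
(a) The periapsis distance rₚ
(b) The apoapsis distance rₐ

Convert to SI: a = 923.8 Gm = 9.238e+11 m.
(a) rₚ = a(1 − e) = 9.238e+11 · (1 − 0.3147) = 9.238e+11 · 0.6853 ≈ 6.331e+11 m = 633.1 Gm.
(b) rₐ = a(1 + e) = 9.238e+11 · (1 + 0.3147) = 9.238e+11 · 1.3147 ≈ 1.215e+12 m = 1.215 Tm.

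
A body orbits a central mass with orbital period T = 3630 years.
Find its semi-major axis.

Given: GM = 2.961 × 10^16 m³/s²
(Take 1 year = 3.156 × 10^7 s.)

Convert to SI: T = 3630 years = 1.14563e+11 s.
Invert Kepler's third law: a = (GM · T² / (4π²))^(1/3).
Substituting T = 1.14563e+11 s and GM = 2.961e+16 m³/s²:
a = (2.961e+16 · (1.14563e+11)² / (4π²))^(1/3) m
a ≈ 2.143e+12 m = 2.143 Tm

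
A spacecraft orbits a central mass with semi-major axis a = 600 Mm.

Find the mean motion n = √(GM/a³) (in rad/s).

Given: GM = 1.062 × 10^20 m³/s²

Convert to SI: a = 600 Mm = 6e+08 m.
n = √(GM / a³).
n = √(1.062e+20 / (6e+08)³) rad/s ≈ 0.0007012 rad/s.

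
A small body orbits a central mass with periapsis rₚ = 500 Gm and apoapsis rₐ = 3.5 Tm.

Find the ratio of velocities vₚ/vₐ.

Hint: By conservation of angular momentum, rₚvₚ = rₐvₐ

Convert to SI: rₚ = 500 Gm = 5e+11 m; rₐ = 3.5 Tm = 3.5e+12 m.
Conservation of angular momentum gives rₚvₚ = rₐvₐ, so vₚ/vₐ = rₐ/rₚ.
vₚ/vₐ = 3.5e+12 / 5e+11 ≈ 7.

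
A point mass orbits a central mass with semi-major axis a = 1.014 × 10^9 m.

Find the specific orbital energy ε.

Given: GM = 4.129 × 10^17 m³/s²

ε = −GM / (2a).
ε = −4.129e+17 / (2 · 1.014e+09) J/kg ≈ -2.036e+08 J/kg = -203.6 MJ/kg.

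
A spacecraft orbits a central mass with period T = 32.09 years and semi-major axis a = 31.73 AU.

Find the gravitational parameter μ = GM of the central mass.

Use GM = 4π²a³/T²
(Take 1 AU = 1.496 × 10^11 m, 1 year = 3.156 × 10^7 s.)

Convert to SI: T = 32.09 years = 1.01276e+09 s; a = 31.73 AU = 4.74681e+12 m.
GM = 4π² · a³ / T².
GM = 4π² · (4.74681e+12)³ / (1.01276e+09)² m³/s² ≈ 4.117e+21 m³/s² = 4.117 × 10^21 m³/s².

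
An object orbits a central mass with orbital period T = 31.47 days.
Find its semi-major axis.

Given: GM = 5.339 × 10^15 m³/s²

Convert to SI: T = 31.47 days = 2.71901e+06 s.
Invert Kepler's third law: a = (GM · T² / (4π²))^(1/3).
Substituting T = 2.71901e+06 s and GM = 5.339e+15 m³/s²:
a = (5.339e+15 · (2.71901e+06)² / (4π²))^(1/3) m
a ≈ 9.999e+08 m = 999.9 Mm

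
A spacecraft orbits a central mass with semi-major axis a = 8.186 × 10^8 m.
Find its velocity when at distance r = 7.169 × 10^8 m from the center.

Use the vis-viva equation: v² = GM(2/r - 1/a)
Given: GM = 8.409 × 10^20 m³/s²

Vis-viva: v = √(GM · (2/r − 1/a)).
2/r − 1/a = 2/7.169e+08 − 1/8.186e+08 = 1.56819e-09 m⁻¹.
v = √(8.409e+20 · 1.56819e-09) m/s ≈ 1.148e+06 m/s = 1148 km/s.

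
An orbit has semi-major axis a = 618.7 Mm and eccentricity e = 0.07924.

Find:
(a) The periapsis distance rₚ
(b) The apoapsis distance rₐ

Convert to SI: a = 618.7 Mm = 6.187e+08 m.
(a) rₚ = a(1 − e) = 6.187e+08 · (1 − 0.07924) = 6.187e+08 · 0.92076 ≈ 5.697e+08 m = 569.7 Mm.
(b) rₐ = a(1 + e) = 6.187e+08 · (1 + 0.07924) = 6.187e+08 · 1.07924 ≈ 6.677e+08 m = 667.7 Mm.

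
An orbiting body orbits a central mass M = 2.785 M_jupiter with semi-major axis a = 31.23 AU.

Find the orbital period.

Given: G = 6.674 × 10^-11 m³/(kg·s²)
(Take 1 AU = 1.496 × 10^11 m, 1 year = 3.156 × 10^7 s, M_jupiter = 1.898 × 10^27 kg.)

Convert to SI: a = 31.23 AU = 4.67201e+12 m; M = 2.785 M_jupiter = 5.28593e+27 kg.
GM = G · M = 6.674e-11 · 5.28593e+27 = 3.52783e+17 m³/s².
Kepler's third law: T = 2π √(a³ / GM).
Substituting a = 4.67201e+12 m and GM = 3.52783e+17 m³/s²:
T = 2π √((4.67201e+12)³ / 3.52783e+17) s
T ≈ 1.068e+11 s = 3385 years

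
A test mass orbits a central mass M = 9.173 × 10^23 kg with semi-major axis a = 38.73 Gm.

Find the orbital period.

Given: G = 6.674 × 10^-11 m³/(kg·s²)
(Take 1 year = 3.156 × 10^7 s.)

Convert to SI: a = 38.73 Gm = 3.873e+10 m.
GM = G · M = 6.674e-11 · 9.173e+23 = 6.12206e+13 m³/s².
Kepler's third law: T = 2π √(a³ / GM).
Substituting a = 3.873e+10 m and GM = 6.12206e+13 m³/s²:
T = 2π √((3.873e+10)³ / 6.12206e+13) s
T ≈ 6.121e+09 s = 193.9 years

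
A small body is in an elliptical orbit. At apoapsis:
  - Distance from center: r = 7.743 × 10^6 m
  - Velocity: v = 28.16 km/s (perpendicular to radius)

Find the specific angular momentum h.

Convert to SI: v = 28.16 km/s = 28160 m/s.
With v perpendicular to r, h = r · v.
h = 7.743e+06 · 28160 m²/s ≈ 2.18e+11 m²/s.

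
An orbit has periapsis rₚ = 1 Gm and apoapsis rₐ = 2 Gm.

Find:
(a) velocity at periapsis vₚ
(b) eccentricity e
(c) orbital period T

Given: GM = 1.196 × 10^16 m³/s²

Convert to SI: rₚ = 1 Gm = 1e+09 m; rₐ = 2 Gm = 2e+09 m.
(a) With a = (rₚ + rₐ)/2 = 1.5e+09 m, vₚ = √(GM (2/rₚ − 1/a)) = √(1.196e+16 · (2/1e+09 − 1/1.5e+09)) m/s ≈ 3993 m/s
(b) e = (rₐ − rₚ)/(rₐ + rₚ) = (2e+09 − 1e+09)/(2e+09 + 1e+09) ≈ 0.3333
(c) With a = (rₚ + rₐ)/2 = 1.5e+09 m, T = 2π √(a³/GM) = 2π √((1.5e+09)³/1.196e+16) s ≈ 3.338e+06 s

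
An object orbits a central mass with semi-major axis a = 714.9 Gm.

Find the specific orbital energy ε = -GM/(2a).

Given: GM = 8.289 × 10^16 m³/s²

Convert to SI: a = 714.9 Gm = 7.149e+11 m.
ε = −GM / (2a).
ε = −8.289e+16 / (2 · 7.149e+11) J/kg ≈ -5.797e+04 J/kg = -57.97 kJ/kg.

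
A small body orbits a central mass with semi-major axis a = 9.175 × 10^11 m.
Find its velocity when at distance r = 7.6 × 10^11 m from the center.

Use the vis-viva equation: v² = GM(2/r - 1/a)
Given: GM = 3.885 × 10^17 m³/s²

Vis-viva: v = √(GM · (2/r − 1/a)).
2/r − 1/a = 2/7.6e+11 − 1/9.175e+11 = 1.54166e-12 m⁻¹.
v = √(3.885e+17 · 1.54166e-12) m/s ≈ 773.9 m/s = 773.9 m/s.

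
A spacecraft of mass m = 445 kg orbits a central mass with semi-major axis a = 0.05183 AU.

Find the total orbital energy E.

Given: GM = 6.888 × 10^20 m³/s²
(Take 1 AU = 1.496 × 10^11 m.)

Convert to SI: a = 0.05183 AU = 7.75377e+09 m.
E = −GMm / (2a).
E = −6.888e+20 · 445 / (2 · 7.75377e+09) J ≈ -1.977e+13 J = -19.77 TJ.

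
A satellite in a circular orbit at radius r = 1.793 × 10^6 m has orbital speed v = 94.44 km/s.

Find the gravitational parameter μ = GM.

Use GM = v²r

Convert to SI: v = 94.44 km/s = 94440 m/s.
For a circular orbit v² = GM/r, so GM = v² · r.
GM = (94440)² · 1.793e+06 m³/s² ≈ 1.599e+16 m³/s² = 1.599 × 10^16 m³/s².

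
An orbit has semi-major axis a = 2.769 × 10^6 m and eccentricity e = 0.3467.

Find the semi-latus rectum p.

p = a (1 − e²).
p = 2.769e+06 · (1 − (0.3467)²) = 2.769e+06 · 0.879799 ≈ 2.436e+06 m = 2.436 × 10^6 m.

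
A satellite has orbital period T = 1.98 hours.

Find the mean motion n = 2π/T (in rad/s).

Convert to SI: T = 1.98 hours = 7128 s.
n = 2π / T.
n = 2π / 7128 s ≈ 0.0008815 rad/s.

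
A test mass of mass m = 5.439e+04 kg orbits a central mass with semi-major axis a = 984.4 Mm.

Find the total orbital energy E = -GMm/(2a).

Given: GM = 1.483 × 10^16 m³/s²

Convert to SI: a = 984.4 Mm = 9.844e+08 m.
E = −GMm / (2a).
E = −1.483e+16 · 5.439e+04 / (2 · 9.844e+08) J ≈ -4.097e+11 J = -409.7 GJ.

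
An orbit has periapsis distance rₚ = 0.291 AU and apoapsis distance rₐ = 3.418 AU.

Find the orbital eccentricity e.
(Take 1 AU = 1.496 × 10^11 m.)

Convert to SI: rₚ = 0.291 AU = 4.35336e+10 m; rₐ = 3.418 AU = 5.11333e+11 m.
e = (rₐ − rₚ) / (rₐ + rₚ).
e = (5.11333e+11 − 4.35336e+10) / (5.11333e+11 + 4.35336e+10) = 4.67799e+11 / 5.54866e+11 ≈ 0.8431.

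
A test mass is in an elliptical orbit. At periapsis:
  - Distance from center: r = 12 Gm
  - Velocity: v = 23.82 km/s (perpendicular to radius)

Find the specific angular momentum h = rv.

Convert to SI: r = 12 Gm = 1.2e+10 m; v = 23.82 km/s = 23820 m/s.
With v perpendicular to r, h = r · v.
h = 1.2e+10 · 23820 m²/s ≈ 2.858e+14 m²/s.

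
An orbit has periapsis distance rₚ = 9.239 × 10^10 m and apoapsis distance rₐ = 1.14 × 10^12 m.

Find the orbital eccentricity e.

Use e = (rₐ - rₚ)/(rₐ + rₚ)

e = (rₐ − rₚ) / (rₐ + rₚ).
e = (1.14e+12 − 9.239e+10) / (1.14e+12 + 9.239e+10) = 1.04761e+12 / 1.23239e+12 ≈ 0.8501.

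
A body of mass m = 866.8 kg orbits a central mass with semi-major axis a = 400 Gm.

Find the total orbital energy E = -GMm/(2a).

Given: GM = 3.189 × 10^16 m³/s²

Convert to SI: a = 400 Gm = 4e+11 m.
E = −GMm / (2a).
E = −3.189e+16 · 866.8 / (2 · 4e+11) J ≈ -3.455e+07 J = -34.55 MJ.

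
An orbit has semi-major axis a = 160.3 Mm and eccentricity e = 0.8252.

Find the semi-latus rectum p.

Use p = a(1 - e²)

Convert to SI: a = 160.3 Mm = 1.603e+08 m.
p = a (1 − e²).
p = 1.603e+08 · (1 − (0.8252)²) = 1.603e+08 · 0.319045 ≈ 5.114e+07 m = 51.14 Mm.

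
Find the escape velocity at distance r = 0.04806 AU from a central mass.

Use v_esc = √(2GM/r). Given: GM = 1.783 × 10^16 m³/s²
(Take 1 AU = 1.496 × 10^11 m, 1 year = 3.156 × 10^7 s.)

Convert to SI: r = 0.04806 AU = 7.18978e+09 m.
Escape velocity comes from setting total energy to zero: ½v² − GM/r = 0 ⇒ v_esc = √(2GM / r).
v_esc = √(2 · 1.783e+16 / 7.18978e+09) m/s ≈ 2227 m/s = 0.4698 AU/year.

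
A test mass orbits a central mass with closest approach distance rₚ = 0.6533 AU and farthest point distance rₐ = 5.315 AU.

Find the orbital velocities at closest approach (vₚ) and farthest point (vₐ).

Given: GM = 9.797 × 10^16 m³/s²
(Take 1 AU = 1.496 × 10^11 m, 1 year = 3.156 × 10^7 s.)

Convert to SI: rₚ = 0.6533 AU = 9.77337e+10 m; rₐ = 5.315 AU = 7.95124e+11 m.
Use the vis-viva equation v² = GM(2/r − 1/a) with a = (rₚ + rₐ)/2 = (9.77337e+10 + 7.95124e+11)/2 = 4.46429e+11 m.
vₚ = √(GM · (2/rₚ − 1/a)) = √(9.797e+16 · (2/9.77337e+10 − 1/4.46429e+11)) m/s ≈ 1336 m/s = 0.2819 AU/year.
vₐ = √(GM · (2/rₐ − 1/a)) = √(9.797e+16 · (2/7.95124e+11 − 1/4.46429e+11)) m/s ≈ 164.2 m/s = 0.03465 AU/year.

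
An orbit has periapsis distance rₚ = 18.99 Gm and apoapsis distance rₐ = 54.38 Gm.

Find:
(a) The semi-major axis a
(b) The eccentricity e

Convert to SI: rₚ = 18.99 Gm = 1.899e+10 m; rₐ = 54.38 Gm = 5.438e+10 m.
(a) a = (rₚ + rₐ) / 2 = (1.899e+10 + 5.438e+10) / 2 ≈ 3.668e+10 m = 36.69 Gm.
(b) e = (rₐ − rₚ) / (rₐ + rₚ) = (5.438e+10 − 1.899e+10) / (5.438e+10 + 1.899e+10) ≈ 0.4823.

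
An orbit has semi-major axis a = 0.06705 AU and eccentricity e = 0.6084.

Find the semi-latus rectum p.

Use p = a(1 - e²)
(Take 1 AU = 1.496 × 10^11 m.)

Convert to SI: a = 0.06705 AU = 1.00307e+10 m.
p = a (1 − e²).
p = 1.00307e+10 · (1 − (0.6084)²) = 1.00307e+10 · 0.629849 ≈ 6.318e+09 m = 0.04223 AU.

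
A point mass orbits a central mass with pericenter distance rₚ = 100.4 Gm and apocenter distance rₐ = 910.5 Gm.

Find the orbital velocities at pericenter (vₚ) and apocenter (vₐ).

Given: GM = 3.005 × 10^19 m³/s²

Convert to SI: rₚ = 100.4 Gm = 1.004e+11 m; rₐ = 910.5 Gm = 9.105e+11 m.
Use the vis-viva equation v² = GM(2/r − 1/a) with a = (rₚ + rₐ)/2 = (1.004e+11 + 9.105e+11)/2 = 5.0545e+11 m.
vₚ = √(GM · (2/rₚ − 1/a)) = √(3.005e+19 · (2/1.004e+11 − 1/5.0545e+11)) m/s ≈ 2.322e+04 m/s = 23.22 km/s.
vₐ = √(GM · (2/rₐ − 1/a)) = √(3.005e+19 · (2/9.105e+11 − 1/5.0545e+11)) m/s ≈ 2560 m/s = 2.56 km/s.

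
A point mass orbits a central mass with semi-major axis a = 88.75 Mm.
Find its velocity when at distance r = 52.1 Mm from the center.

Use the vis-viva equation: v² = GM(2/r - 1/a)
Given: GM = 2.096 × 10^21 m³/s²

Convert to SI: a = 88.75 Mm = 8.875e+07 m; r = 52.1 Mm = 5.21e+07 m.
Vis-viva: v = √(GM · (2/r − 1/a)).
2/r − 1/a = 2/5.21e+07 − 1/8.875e+07 = 2.71201e-08 m⁻¹.
v = √(2.096e+21 · 2.71201e-08) m/s ≈ 7.539e+06 m/s = 7539 km/s.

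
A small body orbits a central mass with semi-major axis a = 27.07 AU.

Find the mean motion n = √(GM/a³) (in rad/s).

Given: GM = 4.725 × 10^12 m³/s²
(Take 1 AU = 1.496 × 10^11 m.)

Convert to SI: a = 27.07 AU = 4.04967e+12 m.
n = √(GM / a³).
n = √(4.725e+12 / (4.04967e+12)³) rad/s ≈ 2.667e-13 rad/s.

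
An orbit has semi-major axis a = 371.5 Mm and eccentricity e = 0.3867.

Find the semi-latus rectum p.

Convert to SI: a = 371.5 Mm = 3.715e+08 m.
p = a (1 − e²).
p = 3.715e+08 · (1 − (0.3867)²) = 3.715e+08 · 0.850463 ≈ 3.159e+08 m = 315.9 Mm.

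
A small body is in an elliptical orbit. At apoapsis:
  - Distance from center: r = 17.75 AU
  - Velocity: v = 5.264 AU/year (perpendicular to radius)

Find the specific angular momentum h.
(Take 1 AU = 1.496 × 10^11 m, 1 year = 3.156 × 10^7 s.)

Convert to SI: r = 17.75 AU = 2.6554e+12 m; v = 5.264 AU/year = 24952.3 m/s.
With v perpendicular to r, h = r · v.
h = 2.6554e+12 · 24952.3 m²/s ≈ 6.626e+16 m²/s.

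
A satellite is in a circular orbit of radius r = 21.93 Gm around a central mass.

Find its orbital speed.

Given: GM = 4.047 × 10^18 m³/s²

Convert to SI: r = 21.93 Gm = 2.193e+10 m.
For a circular orbit, gravity supplies the centripetal force, so v = √(GM / r).
v = √(4.047e+18 / 2.193e+10) m/s ≈ 1.358e+04 m/s = 13.58 km/s.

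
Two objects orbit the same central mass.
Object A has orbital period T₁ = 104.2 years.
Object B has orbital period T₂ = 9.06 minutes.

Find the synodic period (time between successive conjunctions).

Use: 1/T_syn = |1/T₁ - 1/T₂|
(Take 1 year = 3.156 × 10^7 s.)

Convert to SI: T₁ = 104.2 years = 3.28855e+09 s; T₂ = 9.06 minutes = 543.6 s.
T_syn = |T₁ · T₂ / (T₁ − T₂)|.
T_syn = |3.28855e+09 · 543.6 / (3.28855e+09 − 543.6)| s ≈ 543.6 s = 9.06 minutes.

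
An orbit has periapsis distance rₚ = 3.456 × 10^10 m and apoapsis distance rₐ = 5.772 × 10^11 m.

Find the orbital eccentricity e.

e = (rₐ − rₚ) / (rₐ + rₚ).
e = (5.772e+11 − 3.456e+10) / (5.772e+11 + 3.456e+10) = 5.4264e+11 / 6.1176e+11 ≈ 0.887.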